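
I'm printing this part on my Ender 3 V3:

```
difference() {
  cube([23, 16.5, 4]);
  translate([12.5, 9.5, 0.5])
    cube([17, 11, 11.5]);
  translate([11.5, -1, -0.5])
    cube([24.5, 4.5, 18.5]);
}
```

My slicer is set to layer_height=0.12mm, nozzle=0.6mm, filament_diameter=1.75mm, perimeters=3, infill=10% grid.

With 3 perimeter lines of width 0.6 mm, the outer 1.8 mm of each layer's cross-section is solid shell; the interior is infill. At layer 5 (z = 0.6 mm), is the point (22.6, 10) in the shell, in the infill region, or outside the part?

outside

At z = 0.6 mm: the cube is present — its section is the full 23×16.5 rectangle; the cube at (12.5, 9.5) (footprint 17×11) is included at this height; the cube at (11.5, -1) (footprint 24.5×4.5) is included at this height; Taking the first minus the rest: starting from the 23×16.5 cube, the 17×11 cube at (12.5, 9.5) partially overlaps it — only the 73.50 mm² overlap (of its 187.00 mm²) is removed, clipping the outline; the 24.5×4.5 cube at (11.5, -1) partially overlaps it — only the 40.25 mm² overlap (of its 110.25 mm²) is removed, clipping the outline — 1 connected region. Overall, the cross-section is a single solid region. The nearest boundary edge runs (12.50, 9.50)→(23.00, 9.50); distance from the point to it = 0.50 mm. The point is not inside any of the regions above, so it lies outside the cross-section (0.50 mm from the nearest boundary).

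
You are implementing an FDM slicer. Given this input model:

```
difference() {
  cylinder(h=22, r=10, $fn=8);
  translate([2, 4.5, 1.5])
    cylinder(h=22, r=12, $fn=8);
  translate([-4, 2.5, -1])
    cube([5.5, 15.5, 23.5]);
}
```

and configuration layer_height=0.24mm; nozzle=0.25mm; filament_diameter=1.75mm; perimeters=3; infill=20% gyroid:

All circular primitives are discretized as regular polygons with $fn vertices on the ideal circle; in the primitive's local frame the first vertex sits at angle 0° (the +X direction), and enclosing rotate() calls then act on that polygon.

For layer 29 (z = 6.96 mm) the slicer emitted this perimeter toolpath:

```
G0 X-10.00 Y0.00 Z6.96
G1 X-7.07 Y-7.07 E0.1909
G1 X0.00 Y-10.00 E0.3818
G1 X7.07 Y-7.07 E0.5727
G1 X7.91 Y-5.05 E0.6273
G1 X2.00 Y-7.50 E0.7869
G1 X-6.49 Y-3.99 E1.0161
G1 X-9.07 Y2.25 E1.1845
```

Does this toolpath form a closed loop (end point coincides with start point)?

Start point (G0): (-10.00, 0.00). End point (last G1): the path does not return to the start — open.

no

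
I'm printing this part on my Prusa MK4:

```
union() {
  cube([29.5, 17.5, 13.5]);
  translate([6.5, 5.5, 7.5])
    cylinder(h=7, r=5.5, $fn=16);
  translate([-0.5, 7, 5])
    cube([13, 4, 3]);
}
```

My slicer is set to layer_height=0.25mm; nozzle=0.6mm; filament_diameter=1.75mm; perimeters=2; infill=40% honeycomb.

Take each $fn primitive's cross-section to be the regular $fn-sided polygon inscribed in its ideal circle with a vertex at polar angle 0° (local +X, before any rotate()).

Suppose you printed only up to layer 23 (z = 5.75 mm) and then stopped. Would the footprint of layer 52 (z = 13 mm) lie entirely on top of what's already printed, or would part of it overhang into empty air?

entirely on top

Compare the two slices. At z = 5.75: the cube is present — its section is the full 29.5×17.5 rectangle (area 516.25 mm²); the cylinder at (6.5, 5.5) is not intersected at this z (z outside [7.5, 14.5]); the cube at (-0.5, 7) (footprint 13×4) is included at this height (area 52.00 mm²); Combining (union): the regions partially overlap — summed areas 568.25 mm² minus the doubly-counted overlap 50.00 mm² gives 518.25 mm² — area = 518.25 mm². At z = 13: the cube is present — its section is the full 29.5×17.5 rectangle (area 516.25 mm²); the cylinder at (6.5, 5.5): section is a regular 16-gon, circumradius r=5.5 (area = (16/2)·5.500²·sin(360°/16) = 92.61 mm²); the cube at (-0.5, 7) does not reach this height (z outside [5, 8]); Taking the union: the r=5.5 cylinder at (6.5, 5.5) lies entirely inside the 29.5×17.5 cube, so the union is just the 29.5×17.5 cube — area = 516.25 mm². Checking containment: the cross-section at z = 13 is a subset of the cross-section at z = 5.75.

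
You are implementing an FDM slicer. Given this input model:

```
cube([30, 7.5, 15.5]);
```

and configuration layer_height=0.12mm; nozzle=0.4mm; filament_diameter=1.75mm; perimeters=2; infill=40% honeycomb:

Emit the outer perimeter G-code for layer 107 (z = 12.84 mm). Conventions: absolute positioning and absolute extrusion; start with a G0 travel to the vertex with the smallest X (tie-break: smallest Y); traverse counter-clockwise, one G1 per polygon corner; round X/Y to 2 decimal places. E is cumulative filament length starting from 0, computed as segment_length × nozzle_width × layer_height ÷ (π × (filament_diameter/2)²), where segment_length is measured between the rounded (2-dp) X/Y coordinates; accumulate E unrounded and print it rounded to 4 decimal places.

G0 X0.00 Y0.00 Z12.84
G1 X30.00 Y0.00 E0.5987
G1 X30.00 Y7.50 E0.7484
G1 X0.00 Y7.50 E1.3470
G1 X0.00 Y0.00 E1.4967

At z = 12.84 mm: the cube is present — its section is the full 30×7.5 rectangle. The outline is a single polygon with 4 vertices. Extrusion per mm of travel: 0.4 × 0.12 / (π × 0.875²) = 0.019956. Accumulating E over each segment gives final E = 1.4967.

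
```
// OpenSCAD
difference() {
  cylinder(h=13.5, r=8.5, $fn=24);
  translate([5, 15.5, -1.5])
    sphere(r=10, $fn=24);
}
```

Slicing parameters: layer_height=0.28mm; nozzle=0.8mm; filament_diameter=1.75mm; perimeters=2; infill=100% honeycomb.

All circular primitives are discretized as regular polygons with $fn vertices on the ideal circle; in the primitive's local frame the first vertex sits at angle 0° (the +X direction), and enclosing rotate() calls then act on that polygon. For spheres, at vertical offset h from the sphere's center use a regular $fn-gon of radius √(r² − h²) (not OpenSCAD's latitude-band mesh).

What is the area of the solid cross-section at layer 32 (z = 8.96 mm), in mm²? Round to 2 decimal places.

224.40 mm²

At z = 8.96 mm: the r=8.5 cylinder contributes a regular 24-gon of circumradius 8.5 (area = (24/2)·8.500²·sin(360°/24) = 224.40 mm²); the sphere at (5, 15.5) is not intersected at this z (|z−center|=10.460 > r=10); Subtracting the remaining from the first: none of the subtracted shapes is present at this height, so the r=8.5 cylinder is unchanged — area = 224.40 mm². Overall, the cross-section is a single solid region. Net area = 224.40 mm².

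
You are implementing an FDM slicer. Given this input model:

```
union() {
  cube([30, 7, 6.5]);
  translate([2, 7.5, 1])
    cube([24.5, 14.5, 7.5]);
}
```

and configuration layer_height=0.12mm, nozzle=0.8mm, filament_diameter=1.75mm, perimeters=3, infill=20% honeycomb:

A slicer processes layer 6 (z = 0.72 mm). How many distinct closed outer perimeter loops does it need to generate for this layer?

1

At z = 0.72 mm: the 30×7 cube contributes its full rectangle; the cube at (2, 7.5) is not intersected at this z (z outside [1, 8.5]); Combining (union): only the 30×7 cube is present, so the union is just that shape — 1 connected region. The result has 1 disconnected region.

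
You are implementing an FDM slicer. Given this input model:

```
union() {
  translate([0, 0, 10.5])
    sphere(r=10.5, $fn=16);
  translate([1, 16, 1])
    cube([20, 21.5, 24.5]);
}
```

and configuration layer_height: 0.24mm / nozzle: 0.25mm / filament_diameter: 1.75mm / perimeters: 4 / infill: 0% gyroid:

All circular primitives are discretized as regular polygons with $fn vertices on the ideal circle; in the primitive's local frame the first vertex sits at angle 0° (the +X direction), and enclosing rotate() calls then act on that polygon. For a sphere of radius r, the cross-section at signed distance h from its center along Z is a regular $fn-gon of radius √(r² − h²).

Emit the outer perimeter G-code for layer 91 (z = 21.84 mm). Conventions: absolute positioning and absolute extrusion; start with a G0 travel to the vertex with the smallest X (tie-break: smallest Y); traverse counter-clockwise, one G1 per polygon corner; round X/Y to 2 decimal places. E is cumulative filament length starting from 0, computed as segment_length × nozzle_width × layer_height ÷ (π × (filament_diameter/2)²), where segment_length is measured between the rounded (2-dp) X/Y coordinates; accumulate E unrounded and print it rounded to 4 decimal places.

At z = 21.84 mm: the sphere does not reach this height (|z−center|=11.340 > r=10.5); the cube at (1, 16) (footprint 20×21.5) is included at this height; Merging all regions: only the 20×21.5 cube at (1, 16) is present, so the union is just that shape — 1 connected region. The outline is a single polygon with 4 vertices. Extrusion per mm of travel: 0.25 × 0.24 / (π × 0.875²) = 0.024945. Accumulating E over each segment gives final E = 2.0704.

G0 X1.00 Y16.00 Z21.84
G1 X21.00 Y16.00 E0.4989
G1 X21.00 Y37.50 E1.0352
G1 X1.00 Y37.50 E1.5341
G1 X1.00 Y16.00 E2.0704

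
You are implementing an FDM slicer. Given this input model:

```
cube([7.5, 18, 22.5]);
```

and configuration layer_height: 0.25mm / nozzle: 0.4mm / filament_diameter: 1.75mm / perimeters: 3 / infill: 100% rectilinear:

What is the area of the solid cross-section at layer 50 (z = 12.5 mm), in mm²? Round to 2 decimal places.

135.00 mm²

At z = 12.5 mm: the 7.5×18 cube contributes its full rectangle (area 135.00 mm²). Overall, the cross-section is a single solid region. Net area = 135.00 mm².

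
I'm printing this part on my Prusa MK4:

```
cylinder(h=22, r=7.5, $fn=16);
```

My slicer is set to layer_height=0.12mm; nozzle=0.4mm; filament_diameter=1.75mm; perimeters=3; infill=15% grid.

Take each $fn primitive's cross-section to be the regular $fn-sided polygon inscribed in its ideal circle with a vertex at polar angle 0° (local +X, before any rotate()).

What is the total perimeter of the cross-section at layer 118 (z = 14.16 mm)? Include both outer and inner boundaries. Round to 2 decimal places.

46.82 mm

At z = 14.16 mm: the r=7.5 cylinder contributes a regular 16-gon of circumradius 7.5 (perimeter = 2·16·7.500·sin(180°/16) = 46.82 mm). Overall, the cross-section is a single solid region. Total boundary length (outer) = 46.82 mm.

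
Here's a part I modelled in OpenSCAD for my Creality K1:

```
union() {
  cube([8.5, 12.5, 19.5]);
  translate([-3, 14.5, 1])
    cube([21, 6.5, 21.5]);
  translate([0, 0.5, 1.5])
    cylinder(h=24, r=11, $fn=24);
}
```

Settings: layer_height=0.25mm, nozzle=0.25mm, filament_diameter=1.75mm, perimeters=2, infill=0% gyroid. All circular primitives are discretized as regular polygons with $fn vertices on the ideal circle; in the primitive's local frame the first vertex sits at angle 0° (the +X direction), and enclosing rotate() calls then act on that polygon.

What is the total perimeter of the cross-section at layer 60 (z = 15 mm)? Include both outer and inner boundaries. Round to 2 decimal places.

At z = 15 mm: the cube is present — its section is the full 8.5×12.5 rectangle (perimeter 42.00 mm); the cube at (-3, 14.5) (footprint 21×6.5) is included at this height (perimeter 55.00 mm); the cylinder at (0, 0.5): section is a regular 24-gon, circumradius r=11 (perimeter = 2·24·11.000·sin(180°/24) = 68.92 mm); Taking the union: the regions partially overlap (shared area 86.75 mm²), so the edge portions inside another operand are dropped and the merged outline is re-measured after clipping — boundary = 128.78 mm. Overall, the cross-section has 2 separate islands. Total boundary length (outer) = 128.78 mm.

128.78 mm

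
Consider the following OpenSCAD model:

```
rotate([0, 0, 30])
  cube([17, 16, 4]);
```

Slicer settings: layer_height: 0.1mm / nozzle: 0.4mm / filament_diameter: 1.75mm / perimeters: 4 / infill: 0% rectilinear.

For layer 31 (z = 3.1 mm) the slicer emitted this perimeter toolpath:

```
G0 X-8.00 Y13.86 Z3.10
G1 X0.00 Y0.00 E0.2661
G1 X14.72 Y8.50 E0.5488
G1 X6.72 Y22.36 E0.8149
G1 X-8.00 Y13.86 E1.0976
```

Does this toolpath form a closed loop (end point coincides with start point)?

Start point (G0): (-8.00, 13.86). End point (last G1): the path returns to the start — closed.

yes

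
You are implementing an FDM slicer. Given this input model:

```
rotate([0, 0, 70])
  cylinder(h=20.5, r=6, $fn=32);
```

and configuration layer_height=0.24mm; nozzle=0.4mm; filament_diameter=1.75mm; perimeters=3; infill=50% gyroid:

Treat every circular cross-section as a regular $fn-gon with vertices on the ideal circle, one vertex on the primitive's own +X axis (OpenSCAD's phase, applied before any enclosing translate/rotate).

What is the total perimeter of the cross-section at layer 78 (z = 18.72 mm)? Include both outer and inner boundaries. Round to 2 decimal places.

At z = 18.72 mm: the cylinder: section is a regular 32-gon, circumradius r=6 (perimeter = 2·32·6.000·sin(180°/32) = 37.64 mm); (rotated 70° about Z; rotation is an isometry so areas/perimeters/island counts are preserved). Overall, the cross-section is a single solid region. Total boundary length (outer) = 37.64 mm.

37.64 mm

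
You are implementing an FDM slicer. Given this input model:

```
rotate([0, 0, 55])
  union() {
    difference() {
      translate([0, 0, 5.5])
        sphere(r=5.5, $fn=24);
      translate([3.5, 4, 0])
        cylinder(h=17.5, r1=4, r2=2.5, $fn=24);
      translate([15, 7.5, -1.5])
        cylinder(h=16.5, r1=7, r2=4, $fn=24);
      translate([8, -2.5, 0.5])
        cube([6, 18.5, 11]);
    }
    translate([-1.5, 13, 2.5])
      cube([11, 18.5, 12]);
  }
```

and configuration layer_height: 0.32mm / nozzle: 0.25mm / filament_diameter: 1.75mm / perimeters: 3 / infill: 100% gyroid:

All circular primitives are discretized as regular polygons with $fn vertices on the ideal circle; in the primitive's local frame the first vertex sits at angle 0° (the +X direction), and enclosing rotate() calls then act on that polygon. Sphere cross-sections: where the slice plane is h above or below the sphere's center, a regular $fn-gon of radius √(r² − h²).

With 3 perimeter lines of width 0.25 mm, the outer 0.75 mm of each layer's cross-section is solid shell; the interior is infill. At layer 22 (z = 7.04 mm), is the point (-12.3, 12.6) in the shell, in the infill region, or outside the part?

infill

At z = 7.04 mm: the sphere: section is a regular 24-gon, circumradius = √(r²−h²) = √(5.5²−1.54²) = 5.280; the cone at (3.5, 4) (r1=4→r2=2.5) has section circumradius 3.397 here — a regular 24-gon; the cone at (15, 7.5): at t=0.518 of its height the radius interpolates to r₁+(r₂−r₁)t = 5.447, giving a regular 24-gon of that circumradius; the cube at (8, -2.5) (footprint 6×18.5) is included at this height; Subtracting the remaining from the first: starting from the r=5.5 sphere, the cone at (3.5, 4) partially overlaps it — only the 15.03 mm² overlap (of its 35.83 mm²) is removed, clipping the outline; the cone at (15, 7.5) misses the remaining region (no effect); the 6×18.5 cube at (8, -2.5) misses the remaining region (no effect) — 1 connected region; the cube at (-1.5, 13) (footprint 11×18.5) is included at this height; Combining (union): the 2 present regions are separate (no shared area or edge), so areas and boundary lengths simply add and each stays a separate island — 2 connected regions; (rotated 55° about Z; rotation is an isometry so areas/perimeters/island counts are preserved). Overall, the cross-section has 2 separate islands. Undo the 55° rotation: the query point maps to (3.266, 17.303) in the un-rotated model frame. The nearest boundary edge runs (9.50, 13.00)→(-1.50, 13.00); distance from the point to it = 4.30 mm. (Shell/infill is judged within the island containing the point — the largest one.) The point is inside the cross-section and 4.30 mm from the nearest boundary — more than the 0.75 mm shell width (3 × 0.25), so it's in the infill interior.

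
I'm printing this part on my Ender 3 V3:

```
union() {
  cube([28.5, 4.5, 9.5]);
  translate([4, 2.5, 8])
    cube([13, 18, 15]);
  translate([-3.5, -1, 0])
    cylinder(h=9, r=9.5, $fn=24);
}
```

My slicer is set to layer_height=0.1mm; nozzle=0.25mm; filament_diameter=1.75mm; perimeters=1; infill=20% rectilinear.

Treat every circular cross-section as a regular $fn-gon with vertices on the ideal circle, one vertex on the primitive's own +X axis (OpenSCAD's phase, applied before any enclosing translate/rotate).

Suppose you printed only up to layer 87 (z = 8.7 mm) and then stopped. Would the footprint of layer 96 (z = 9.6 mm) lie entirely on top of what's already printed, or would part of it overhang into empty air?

Compare the two slices. At z = 8.7: the 28.5×4.5 cube contributes its full rectangle (area 128.25 mm²); the cube at (4, 2.5) is present — its section is the full 13×18 rectangle (area 234.00 mm²); the cylinder at (-3.5, -1): section is a regular 24-gon, circumradius r=9.5 (area = (24/2)·9.500²·sin(360°/24) = 280.30 mm²); Combining (union): the regions partially overlap — summed areas 642.55 mm² minus the doubly-counted overlap 49.68 mm² gives 592.87 mm² — area = 592.87 mm². At z = 9.6: the cube is absent (z outside [0, 9.5]); the cube at (4, 2.5) is present — its section is the full 13×18 rectangle (area 234.00 mm²); the cylinder at (-3.5, -1) is not intersected at this z (z outside [0, 9]); Merging all regions: only the 13×18 cube at (4, 2.5) is present, so the union is just that shape — area = 234.00 mm². Checking containment: the cross-section at z = 9.6 is a subset of the cross-section at z = 8.7.

entirely on top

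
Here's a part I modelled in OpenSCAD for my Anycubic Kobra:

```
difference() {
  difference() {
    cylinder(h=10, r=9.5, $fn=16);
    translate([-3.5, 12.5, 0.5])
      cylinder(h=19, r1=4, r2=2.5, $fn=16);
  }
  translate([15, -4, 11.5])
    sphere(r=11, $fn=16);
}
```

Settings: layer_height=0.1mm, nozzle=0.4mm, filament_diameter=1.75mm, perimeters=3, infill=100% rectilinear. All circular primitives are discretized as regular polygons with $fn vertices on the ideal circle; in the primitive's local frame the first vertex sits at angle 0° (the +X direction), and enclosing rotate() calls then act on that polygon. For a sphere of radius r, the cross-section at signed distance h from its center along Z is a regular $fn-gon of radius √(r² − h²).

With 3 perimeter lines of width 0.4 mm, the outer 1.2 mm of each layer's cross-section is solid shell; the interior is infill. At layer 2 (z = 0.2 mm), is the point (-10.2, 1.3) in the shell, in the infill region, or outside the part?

outside

At z = 0.2 mm: the r=9.5 cylinder contributes a regular 16-gon of circumradius 9.5; the cone at (-3.5, 12.5) is absent (z outside [0.5, 19.5]); Subtracting the remaining from the first: none of the subtracted shapes is present at this height, so the r=9.5 cylinder is unchanged — 1 connected region; the sphere at (15, -4) does not reach this height (|z−center|=11.300 > r=11); Subtracting the remaining from the first: none of the subtracted shapes is present at this height, so that combined region is unchanged — 1 connected region. Overall, the cross-section is a single solid region. The nearest boundary edge runs (-8.78, 3.64)→(-9.50, 0.00); distance from the point to it = 0.94 mm. The point is not inside any of the regions above, so it lies outside the cross-section (0.94 mm from the nearest boundary).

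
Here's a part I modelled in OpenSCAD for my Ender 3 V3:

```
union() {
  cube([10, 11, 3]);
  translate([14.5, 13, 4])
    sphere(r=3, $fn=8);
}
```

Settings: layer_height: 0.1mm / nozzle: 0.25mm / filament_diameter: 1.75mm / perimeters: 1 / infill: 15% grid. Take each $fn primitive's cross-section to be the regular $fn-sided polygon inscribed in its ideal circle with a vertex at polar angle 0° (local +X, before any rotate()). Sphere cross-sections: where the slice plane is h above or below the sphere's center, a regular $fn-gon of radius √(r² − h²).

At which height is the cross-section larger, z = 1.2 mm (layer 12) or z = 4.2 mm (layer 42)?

Layer 12 (z = 1.2): the cube (footprint 10×11) is included at this height (area 110.00 mm²); the sphere at (14.5, 13): section is a regular 8-gon, circumradius = √(r²−h²) = √(3²−2.8²) = 1.077 (area = (8/2)·1.077²·sin(360°/8) = 3.28 mm²); Combining (union): the 2 present regions are separate (no shared area or edge), so areas and boundary lengths simply add and each stays a separate island — area = 113.28 mm². So its area = 113.28 mm². Layer 42 (z = 4.2): the cube is absent (z outside [0, 3]); the sphere at (14.5, 13): section is a regular 8-gon, circumradius = √(r²−h²) = √(3²−0.2²) = 2.993 (area = (8/2)·2.993²·sin(360°/8) = 25.34 mm²); Merging all regions: only the r=3 sphere at (14.5, 13) is present, so the union is just that shape — area = 25.34 mm². So its area = 25.34 mm². Layer 12 is larger (113.28 vs 25.34 mm²).

layer 12 (z = 1.2 mm)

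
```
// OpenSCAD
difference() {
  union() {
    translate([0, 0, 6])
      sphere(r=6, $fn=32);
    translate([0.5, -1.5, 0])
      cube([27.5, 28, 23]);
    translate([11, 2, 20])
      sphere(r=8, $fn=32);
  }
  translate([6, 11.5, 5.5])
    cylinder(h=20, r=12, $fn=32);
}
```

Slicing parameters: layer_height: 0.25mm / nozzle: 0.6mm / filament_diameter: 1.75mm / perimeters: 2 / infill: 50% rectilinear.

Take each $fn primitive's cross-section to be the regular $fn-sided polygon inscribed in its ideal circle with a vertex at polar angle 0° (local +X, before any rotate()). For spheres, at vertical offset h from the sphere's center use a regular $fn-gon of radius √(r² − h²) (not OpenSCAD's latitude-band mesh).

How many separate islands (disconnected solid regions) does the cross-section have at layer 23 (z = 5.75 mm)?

1

At z = 5.75 mm: the sphere: section is a regular 32-gon, circumradius = √(r²−h²) = √(6²−0.25²) = 5.995; the cube at (0.5, -1.5) is present — its section is the full 27.5×28 rectangle; the sphere at (11, 2) is absent (|z−center|=14.250 > r=8); Taking the union: the regions partially overlap (shared area 33.18 mm²), so overlapping operands fuse into one piece — 1 connected region; the r=12 cylinder at (6, 11.5) gives a regular 32-gon of circumradius 12 (constant along its height); Taking the first minus the rest: starting from the result so far, the r=12 cylinder at (6, 11.5) partially overlaps it — only the 365.03 mm² overlap (of its 449.49 mm²) is removed, clipping the outline — 1 connected region. Overall, the cross-section is a single solid region. Island count = 1.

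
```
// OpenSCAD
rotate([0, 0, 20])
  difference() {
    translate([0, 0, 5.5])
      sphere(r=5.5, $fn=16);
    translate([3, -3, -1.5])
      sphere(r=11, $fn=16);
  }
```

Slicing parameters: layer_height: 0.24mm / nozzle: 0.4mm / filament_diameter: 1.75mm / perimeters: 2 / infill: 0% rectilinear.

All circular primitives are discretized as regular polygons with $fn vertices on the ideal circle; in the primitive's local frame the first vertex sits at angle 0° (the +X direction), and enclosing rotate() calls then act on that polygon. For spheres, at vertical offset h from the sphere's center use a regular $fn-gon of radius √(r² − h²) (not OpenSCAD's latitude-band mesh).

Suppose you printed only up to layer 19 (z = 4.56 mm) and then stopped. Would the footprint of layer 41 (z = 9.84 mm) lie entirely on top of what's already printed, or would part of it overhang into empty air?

part overhangs

Compare the two slices. At z = 4.56: the sphere: section is a regular 16-gon, circumradius = √(r²−h²) = √(5.5²−0.94²) = 5.419 (area = (16/2)·5.419²·sin(360°/16) = 89.90 mm²); the r=11 sphere at (3, -3) contributes a regular 16-gon of circumradius √(11²−6.06²) = 9.180 (area = (16/2)·9.180²·sin(360°/16) = 258.01 mm²); Taking the first minus the rest: starting from the r=5.5 sphere (89.90 mm²), the r=11 sphere at (3, -3) partially overlaps it — only the 87.41 mm² overlap (of its 258.01 mm²) is removed, clipping the outline — area = 2.49 mm²; (whole slice rotated 20° about Z — lengths, areas and connectivity unchanged). At z = 9.84: the sphere: section is a regular 16-gon, circumradius = √(r²−h²) = √(5.5²−4.34²) = 3.379 (area = (16/2)·3.379²·sin(360°/16) = 34.94 mm²); the sphere at (3, -3) is not intersected at this z (|z−center|=11.340 > r=11); Taking the first minus the rest: none of the subtracted shapes is present at this height, so the r=5.5 sphere is unchanged — area = 34.94 mm²; (whole slice rotated 20° about Z — lengths, areas and connectivity unchanged). Checking containment: at z = 9.84 the cross-section extends beyond the z = 4.56 cross-section by about 34.94 mm².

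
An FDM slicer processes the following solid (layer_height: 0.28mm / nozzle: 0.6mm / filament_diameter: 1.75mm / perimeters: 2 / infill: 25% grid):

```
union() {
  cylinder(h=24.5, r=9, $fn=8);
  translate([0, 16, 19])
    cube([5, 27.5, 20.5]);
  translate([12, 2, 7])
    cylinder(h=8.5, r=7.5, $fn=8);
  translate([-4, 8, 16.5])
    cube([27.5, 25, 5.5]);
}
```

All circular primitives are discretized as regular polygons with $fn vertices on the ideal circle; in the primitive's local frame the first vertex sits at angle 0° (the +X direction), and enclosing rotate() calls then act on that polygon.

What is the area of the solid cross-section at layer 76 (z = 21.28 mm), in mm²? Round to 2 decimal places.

At z = 21.28 mm: the cylinder: section is a regular 8-gon, circumradius r=9 (area = (8/2)·9.000²·sin(360°/8) = 229.10 mm²); the 5×27.5 cube at (0, 16) contributes its full rectangle (area 137.50 mm²); the cylinder at (12, 2) does not reach this height (z outside [7, 15.5]); the cube at (-4, 8) (footprint 27.5×25) is included at this height (area 687.50 mm²); Combining (union): the regions partially overlap — summed areas 1054.10 mm² minus the doubly-counted overlap 87.41 mm² gives 966.69 mm² — area = 966.69 mm². Overall, the cross-section is a single solid region. Net area = 966.69 mm².

966.69 mm²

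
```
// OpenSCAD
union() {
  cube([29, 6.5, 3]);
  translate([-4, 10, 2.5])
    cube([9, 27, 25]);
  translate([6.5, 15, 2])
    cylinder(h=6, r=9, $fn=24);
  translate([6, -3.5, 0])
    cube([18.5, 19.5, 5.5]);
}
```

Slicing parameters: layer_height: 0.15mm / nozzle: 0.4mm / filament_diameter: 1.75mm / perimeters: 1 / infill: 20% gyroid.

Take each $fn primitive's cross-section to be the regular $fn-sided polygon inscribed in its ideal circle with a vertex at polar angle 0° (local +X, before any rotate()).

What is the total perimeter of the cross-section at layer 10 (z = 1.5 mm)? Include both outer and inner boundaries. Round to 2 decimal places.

At z = 1.5 mm: the cube is present — its section is the full 29×6.5 rectangle (perimeter 71.00 mm); the cube at (-4, 10) is absent (z outside [2.5, 27.5]); the cylinder at (6.5, 15) is not intersected at this z (z outside [2, 8]); the cube at (6, -3.5) (footprint 18.5×19.5) is included at this height (perimeter 76.00 mm); Taking the union: the regions partially overlap (shared area 120.25 mm²), so the edge portions inside another operand are dropped and the merged outline is re-measured after clipping — boundary = 97.00 mm. Overall, the cross-section is a single solid region. Total boundary length (outer) = 97.00 mm.

97.00 mm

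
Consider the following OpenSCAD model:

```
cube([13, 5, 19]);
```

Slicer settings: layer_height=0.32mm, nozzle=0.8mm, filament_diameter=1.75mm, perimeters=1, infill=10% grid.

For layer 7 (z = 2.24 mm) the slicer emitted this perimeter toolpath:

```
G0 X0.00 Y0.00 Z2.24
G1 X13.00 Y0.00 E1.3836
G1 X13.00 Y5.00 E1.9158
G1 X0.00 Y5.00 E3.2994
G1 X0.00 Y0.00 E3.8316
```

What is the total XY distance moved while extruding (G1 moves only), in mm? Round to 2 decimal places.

Sum the Euclidean lengths of each G1 segment: total = 36.00 mm.

36.00 mm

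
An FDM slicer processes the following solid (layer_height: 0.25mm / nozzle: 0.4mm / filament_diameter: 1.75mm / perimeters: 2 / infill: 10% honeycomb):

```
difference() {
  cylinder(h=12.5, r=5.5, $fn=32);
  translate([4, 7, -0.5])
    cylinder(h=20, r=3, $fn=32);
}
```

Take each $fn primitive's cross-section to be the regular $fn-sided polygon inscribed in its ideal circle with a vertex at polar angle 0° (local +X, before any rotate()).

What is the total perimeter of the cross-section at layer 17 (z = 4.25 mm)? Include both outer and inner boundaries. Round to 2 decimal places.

34.56 mm

At z = 4.25 mm: the r=5.5 cylinder contributes a regular 32-gon of circumradius 5.5 (perimeter = 2·32·5.500·sin(180°/32) = 34.50 mm); the r=3 cylinder at (4, 7) contributes a regular 32-gon of circumradius 3 (perimeter = 2·32·3.000·sin(180°/32) = 18.82 mm); After the difference (first − rest): starting from the r=5.5 cylinder, the r=3 cylinder at (4, 7) partially overlaps it — only the 0.68 mm² overlap (of its 28.09 mm²) is removed, clipping the outline — boundary = 34.56 mm. Overall, the cross-section is a single solid region. Total boundary length (outer) = 34.56 mm.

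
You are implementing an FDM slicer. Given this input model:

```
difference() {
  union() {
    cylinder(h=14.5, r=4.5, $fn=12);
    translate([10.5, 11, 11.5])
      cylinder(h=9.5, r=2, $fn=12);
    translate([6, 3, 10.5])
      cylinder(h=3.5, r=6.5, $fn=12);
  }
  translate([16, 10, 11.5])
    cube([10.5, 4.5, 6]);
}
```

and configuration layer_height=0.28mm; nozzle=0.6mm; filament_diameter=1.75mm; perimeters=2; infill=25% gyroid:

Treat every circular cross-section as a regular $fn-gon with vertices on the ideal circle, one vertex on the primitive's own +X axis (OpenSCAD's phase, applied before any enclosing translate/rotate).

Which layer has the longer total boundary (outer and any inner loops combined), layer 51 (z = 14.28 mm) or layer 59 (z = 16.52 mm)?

Layer 51 (z = 14.28): the cylinder: section is a regular 12-gon, circumradius r=4.5 (perimeter = 2·12·4.500·sin(180°/12) = 27.95 mm); the cylinder at (10.5, 11): section is a regular 12-gon, circumradius r=2 (perimeter = 2·12·2.000·sin(180°/12) = 12.42 mm); the cylinder at (6, 3) is not intersected at this z (z outside [10.5, 14]); Merging all regions: the 2 present regions are separate (no shared area or edge), so areas and boundary lengths simply add and each stays a separate island — boundary = 40.38 mm; the 10.5×4.5 cube at (16, 10) contributes its full rectangle (perimeter 30.00 mm); Subtracting the remaining from the first: starting from that combined region, the 10.5×4.5 cube at (16, 10) misses the remaining region (no effect) — boundary = 40.38 mm. So its perimeter = 40.38 mm. Layer 59 (z = 16.52): the cylinder is not intersected at this z (z outside [0, 14.5]); the r=2 cylinder at (10.5, 11) gives a regular 12-gon of circumradius 2 (constant along its height) (perimeter = 2·12·2.000·sin(180°/12) = 12.42 mm); the cylinder at (6, 3) is not intersected at this z (z outside [10.5, 14]); Combining (union): only the r=2 cylinder at (10.5, 11) is present, so the union is just that shape — boundary = 12.42 mm; the 10.5×4.5 cube at (16, 10) contributes its full rectangle (perimeter 30.00 mm); Subtracting the remaining from the first: starting from the result so far, the 10.5×4.5 cube at (16, 10) misses the remaining region (no effect) — boundary = 12.42 mm. So its perimeter = 12.42 mm. Layer 51 is larger (40.38 vs 12.42 mm).

layer 51 (z = 14.28 mm)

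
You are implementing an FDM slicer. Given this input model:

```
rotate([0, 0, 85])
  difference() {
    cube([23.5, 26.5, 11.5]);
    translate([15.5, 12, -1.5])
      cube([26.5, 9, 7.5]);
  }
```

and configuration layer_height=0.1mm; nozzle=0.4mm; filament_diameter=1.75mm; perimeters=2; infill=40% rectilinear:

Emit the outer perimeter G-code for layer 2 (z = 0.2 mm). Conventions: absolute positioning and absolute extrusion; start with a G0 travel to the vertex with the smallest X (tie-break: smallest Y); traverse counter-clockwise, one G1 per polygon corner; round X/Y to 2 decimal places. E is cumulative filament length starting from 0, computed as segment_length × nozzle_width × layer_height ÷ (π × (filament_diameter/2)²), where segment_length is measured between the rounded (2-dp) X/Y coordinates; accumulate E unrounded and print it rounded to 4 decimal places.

At z = 0.2 mm: the cube is present — its section is the full 23.5×26.5 rectangle; the cube at (15.5, 12) (footprint 26.5×9) is included at this height; Subtracting the remaining from the first: starting from the 23.5×26.5 cube, the 26.5×9 cube at (15.5, 12) partially overlaps it — only the 72.00 mm² overlap (of its 238.50 mm²) is removed, clipping the outline — 1 connected region; (rotated 85° about Z; rotation is an isometry so areas/perimeters/island counts are preserved). The outline is a single polygon with 8 vertices. Extrusion per mm of travel: 0.4 × 0.1 / (π × 0.875²) = 0.016630. Accumulating E over each segment gives final E = 1.9293.

G0 X-26.40 Y2.31 Z0.20
G1 X0.00 Y0.00 E0.4407
G1 X2.05 Y23.41 E0.8315
G1 X-9.91 Y24.46 E1.0312
G1 X-10.60 Y16.49 E1.1642
G1 X-19.57 Y17.27 E1.3139
G1 X-18.87 Y25.24 E1.4470
G1 X-24.35 Y25.72 E1.5385
G1 X-26.40 Y2.31 E1.9293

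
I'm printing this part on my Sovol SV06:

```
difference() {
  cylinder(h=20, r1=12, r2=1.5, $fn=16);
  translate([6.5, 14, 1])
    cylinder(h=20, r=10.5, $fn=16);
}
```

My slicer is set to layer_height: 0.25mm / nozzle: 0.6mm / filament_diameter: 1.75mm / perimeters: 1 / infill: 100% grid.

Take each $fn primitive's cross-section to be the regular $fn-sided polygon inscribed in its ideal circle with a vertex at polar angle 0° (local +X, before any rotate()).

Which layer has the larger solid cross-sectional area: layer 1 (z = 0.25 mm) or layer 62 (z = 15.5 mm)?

layer 1 (z = 0.25 mm)

Layer 1 (z = 0.25): the cone contributes a regular 16-gon of circumradius 11.869 (interpolated between r1=12 and r2=1.5 at t=0.013) (area = (16/2)·11.869²·sin(360°/16) = 431.26 mm²); the cylinder at (6.5, 14) is not intersected at this z (z outside [1, 21]); Subtracting the remaining from the first: none of the subtracted shapes is present at this height, so the cone is unchanged — area = 431.26 mm². So its area = 431.26 mm². Layer 62 (z = 15.5): the cone: at t=0.775 of its height the radius interpolates to r₁+(r₂−r₁)t = 3.862, giving a regular 16-gon of that circumradius (area = (16/2)·3.862²·sin(360°/16) = 45.67 mm²); the cylinder at (6.5, 14): section is a regular 16-gon, circumradius r=10.5 (area = (16/2)·10.500²·sin(360°/16) = 337.53 mm²); Taking the first minus the rest: starting from the cone (45.67 mm²), the r=10.5 cylinder at (6.5, 14) misses the remaining region (no effect) — area = 45.67 mm². So its area = 45.67 mm². Layer 1 is larger (431.26 vs 45.67 mm²).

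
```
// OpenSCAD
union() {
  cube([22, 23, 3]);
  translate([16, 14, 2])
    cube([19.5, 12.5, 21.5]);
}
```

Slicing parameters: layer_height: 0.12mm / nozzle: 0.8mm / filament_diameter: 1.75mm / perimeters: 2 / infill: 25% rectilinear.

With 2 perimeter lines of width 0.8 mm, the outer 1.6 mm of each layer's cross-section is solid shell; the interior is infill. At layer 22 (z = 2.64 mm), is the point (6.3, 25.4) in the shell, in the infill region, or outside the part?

At z = 2.64 mm: the 22×23 cube contributes its full rectangle; the 19.5×12.5 cube at (16, 14) contributes its full rectangle; Merging all regions: the regions partially overlap (shared area 54.00 mm²), so overlapping operands fuse into one piece — 1 connected region. Overall, the cross-section is a single solid region. The nearest boundary edge runs (0.00, 23.00)→(16.00, 23.00); distance from the point to it = 2.40 mm. The point is not inside any of the regions above, so it lies outside the cross-section (2.40 mm from the nearest boundary).

outside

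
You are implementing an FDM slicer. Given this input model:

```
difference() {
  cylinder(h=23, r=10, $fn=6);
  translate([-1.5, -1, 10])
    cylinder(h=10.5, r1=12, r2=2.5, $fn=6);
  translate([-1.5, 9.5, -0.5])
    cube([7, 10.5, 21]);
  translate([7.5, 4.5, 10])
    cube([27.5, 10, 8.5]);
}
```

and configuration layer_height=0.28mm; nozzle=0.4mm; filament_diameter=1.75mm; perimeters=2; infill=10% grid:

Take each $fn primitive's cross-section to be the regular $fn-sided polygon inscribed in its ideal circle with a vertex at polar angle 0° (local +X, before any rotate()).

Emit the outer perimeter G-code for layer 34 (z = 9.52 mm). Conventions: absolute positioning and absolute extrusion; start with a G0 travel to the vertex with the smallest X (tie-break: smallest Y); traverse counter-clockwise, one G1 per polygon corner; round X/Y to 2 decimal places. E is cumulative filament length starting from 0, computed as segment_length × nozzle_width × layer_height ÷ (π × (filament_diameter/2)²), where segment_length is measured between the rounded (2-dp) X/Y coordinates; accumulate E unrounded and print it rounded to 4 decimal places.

G0 X-10.00 Y0.00 Z9.52
G1 X-5.00 Y-8.66 E0.4656
G1 X5.00 Y-8.66 E0.9313
G1 X10.00 Y0.00 E1.3969
G1 X5.00 Y8.66 E1.8625
G1 X-5.00 Y8.66 E2.3282
G1 X-10.00 Y0.00 E2.7938

At z = 9.52 mm: the r=10 cylinder gives a regular 6-gon of circumradius 10 (constant along its height); the cone at (-1.5, -1) does not reach this height (z outside [10, 20.5]); the cube at (-1.5, 9.5) (footprint 7×10.5) is included at this height; the cube at (7.5, 4.5) is not intersected at this z (z outside [10, 18.5]); Subtracting the remaining from the first: starting from the r=10 cylinder, the 7×10.5 cube at (-1.5, 9.5) misses the remaining region (no effect) — 1 connected region. The outline is a single polygon with 6 vertices. Extrusion per mm of travel: 0.4 × 0.28 / (π × 0.875²) = 0.046564. Accumulating E over each segment gives final E = 2.7938.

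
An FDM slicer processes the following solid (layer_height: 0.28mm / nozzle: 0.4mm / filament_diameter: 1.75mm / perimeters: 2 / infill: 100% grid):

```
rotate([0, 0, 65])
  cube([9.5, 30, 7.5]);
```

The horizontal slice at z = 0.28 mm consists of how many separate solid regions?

1

At z = 0.28 mm: the cube (footprint 9.5×30) is included at this height; (rotated 65° about Z; rotation is an isometry so areas/perimeters/island counts are preserved). The result has 1 disconnected region.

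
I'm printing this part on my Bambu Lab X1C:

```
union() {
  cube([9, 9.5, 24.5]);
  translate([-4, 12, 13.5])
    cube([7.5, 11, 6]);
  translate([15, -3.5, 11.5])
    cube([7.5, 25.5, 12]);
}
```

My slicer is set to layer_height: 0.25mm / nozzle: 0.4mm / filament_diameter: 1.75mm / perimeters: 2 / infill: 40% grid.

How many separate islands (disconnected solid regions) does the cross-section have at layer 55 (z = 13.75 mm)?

At z = 13.75 mm: the 9×9.5 cube contributes its full rectangle; the cube at (-4, 12) is present — its section is the full 7.5×11 rectangle; the 7.5×25.5 cube at (15, -3.5) contributes its full rectangle; Taking the union: the 3 present regions are separate (no shared area or edge), so areas and boundary lengths simply add and each stays a separate island — 3 connected regions. Overall, the cross-section has 3 separate islands. Island count = 3.

3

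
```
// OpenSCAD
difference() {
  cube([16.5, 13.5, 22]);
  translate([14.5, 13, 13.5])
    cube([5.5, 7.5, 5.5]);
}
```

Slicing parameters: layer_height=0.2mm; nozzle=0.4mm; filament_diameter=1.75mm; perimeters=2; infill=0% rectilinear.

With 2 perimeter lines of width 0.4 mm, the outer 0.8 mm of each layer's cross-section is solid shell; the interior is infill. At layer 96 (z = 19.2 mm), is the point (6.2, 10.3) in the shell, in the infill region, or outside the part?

infill

At z = 19.2 mm: the cube (footprint 16.5×13.5) is included at this height; the cube at (14.5, 13) is absent (z outside [13.5, 19]); Subtracting the remaining from the first: none of the subtracted shapes is present at this height, so the 16.5×13.5 cube is unchanged — 1 connected region. Overall, the cross-section is a single solid region. The nearest boundary edge runs (16.50, 13.50)→(0.00, 13.50); distance from the point to it = 3.20 mm. The point is inside the cross-section and 3.20 mm from the nearest boundary — more than the 0.8 mm shell width (2 × 0.4), so it's in the infill interior.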